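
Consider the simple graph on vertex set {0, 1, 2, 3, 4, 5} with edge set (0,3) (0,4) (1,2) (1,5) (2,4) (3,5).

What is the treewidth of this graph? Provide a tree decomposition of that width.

Treewidth 2.
One such decomposition:
Bags: B1 = {1, 3, 5}  B2 = {0, 1, 3}  B3 = {0, 1, 4}  B4 = {1, 2, 4}
Tree: B1–B2, B2–B3, B3–B4

Each bag holds 3 vertices, so the decomposition has width 2, which upper-bounds the treewidth. For the lower bound, G contains the cycle 1–5–3–0–4–2–1, so G is not a forest; only forests have treewidth ≤ 1, hence tw(G) ≥ 2. Combining the bounds, tw(G) = 2.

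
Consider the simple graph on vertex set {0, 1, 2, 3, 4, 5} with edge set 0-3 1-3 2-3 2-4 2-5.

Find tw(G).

1

A width-1 tree decomposition is:
Bags: B1 = {2, 5}  B2 = {2, 3}  B3 = {2, 4}  B4 = {1, 3}  B5 = {0, 3}
Tree: B1–B2, B2–B3, B2–B4, B2–B5
Each bag holds 2 vertices, so the decomposition has width 1, which upper-bounds the treewidth. Any graph with an edge has treewidth ≥ 1, and G has the edge 2–5. Hence tw(G) = 1 exactly.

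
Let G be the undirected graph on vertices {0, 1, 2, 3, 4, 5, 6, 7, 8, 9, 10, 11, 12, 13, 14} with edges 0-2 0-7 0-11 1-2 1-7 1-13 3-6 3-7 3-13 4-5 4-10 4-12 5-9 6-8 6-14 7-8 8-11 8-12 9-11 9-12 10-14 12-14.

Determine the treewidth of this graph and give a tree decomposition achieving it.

The largest bag has 4 vertices, giving width 3; this decomposition certifies tw(G) ≤ 3. For the lower bound: the 4 vertex sets {4,5,10}, {9}, {12}, {6,8,11,14} are disjoint, each induces a connected subgraph, and every pair is joined by at least one edge of G. Contracting each set to a single vertex therefore yields K_{4} as a minor, and since treewidth is minor-monotone, tw(G) ≥ tw(K_{4}) = 3. Combining the bounds, tw(G) = 3.

Treewidth 3.
One optimal decomposition is:
Bags: B1 = {4, 5, 9, 10}  B2 = {4, 9, 10, 12}  B3 = {9, 10, 12, 14}  B4 = {9, 11, 12, 14}  B5 = {8, 11, 12, 14}  B6 = {6, 8, 11, 14}  B7 = {0, 6, 8, 11}  B8 = {0, 6, 7, 8}  B9 = {0, 3, 6, 7}  B10 = {0, 2, 3, 7}  B11 = {1, 2, 3, 7}  B12 = {1, 2, 3, 13}
Tree: B1–B2, B2–B3, B3–B4, B4–B5, B5–B6, B6–B7, B7–B8, B8–B9, B9–B10, B10–B11, B11–B12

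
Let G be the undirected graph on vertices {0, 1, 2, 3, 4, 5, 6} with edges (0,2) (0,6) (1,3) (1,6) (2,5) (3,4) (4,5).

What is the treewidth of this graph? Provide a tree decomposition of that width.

The largest bag has 3 vertices, giving width 2; this decomposition certifies tw(G) ≤ 2. Since 4–3–1–6–0–2–5–4 is a cycle in G, G is not acyclic. Forests are exactly the graphs of treewidth ≤ 1, so tw(G) ≥ 2. Therefore the treewidth is 2.

Treewidth 2.
One optimal decomposition is:
Bags: B1 = {1, 3, 4}  B2 = {1, 4, 6}  B3 = {0, 4, 6}  B4 = {0, 2, 4}  B5 = {2, 4, 5}
Tree: B1–B2, B2–B3, B3–B4, B4–B5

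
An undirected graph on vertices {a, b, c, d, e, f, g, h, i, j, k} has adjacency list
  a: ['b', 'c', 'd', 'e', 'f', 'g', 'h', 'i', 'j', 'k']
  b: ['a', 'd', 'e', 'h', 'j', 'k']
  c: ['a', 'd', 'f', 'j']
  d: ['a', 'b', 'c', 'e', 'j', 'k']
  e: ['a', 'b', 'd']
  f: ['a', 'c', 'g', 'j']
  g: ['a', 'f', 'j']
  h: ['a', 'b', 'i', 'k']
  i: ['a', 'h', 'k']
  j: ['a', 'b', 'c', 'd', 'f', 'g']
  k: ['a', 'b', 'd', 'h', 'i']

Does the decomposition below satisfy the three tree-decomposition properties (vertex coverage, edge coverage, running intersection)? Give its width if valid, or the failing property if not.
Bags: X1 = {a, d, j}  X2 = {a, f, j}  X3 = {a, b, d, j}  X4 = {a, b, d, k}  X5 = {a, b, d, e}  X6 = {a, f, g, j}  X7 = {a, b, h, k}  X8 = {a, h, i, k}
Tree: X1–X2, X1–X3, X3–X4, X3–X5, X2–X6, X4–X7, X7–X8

No — vertex c appears in no bag.

A tree decomposition must satisfy three properties: every vertex lies in some bag; for every edge, both endpoints lie together in some bag; and for every vertex, the bags containing it form a connected subtree. Here vertex c appears in no bag, so the decomposition is invalid.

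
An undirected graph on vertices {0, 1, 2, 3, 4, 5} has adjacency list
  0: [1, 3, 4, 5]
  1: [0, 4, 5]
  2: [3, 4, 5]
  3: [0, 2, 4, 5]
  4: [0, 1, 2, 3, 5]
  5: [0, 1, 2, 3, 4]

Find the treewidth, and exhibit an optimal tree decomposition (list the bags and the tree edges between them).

Each bag holds 4 vertices, so the decomposition has width 3, which upper-bounds the treewidth. On the other hand G contains the 4-clique {0, 1, 4, 5}. A clique must lie in a single bag of any decomposition, so no decomposition can have width below 3. Therefore the treewidth is 3.

Treewidth 3.
Bags: B1 = {0, 1, 4, 5}  B2 = {0, 3, 4, 5}  B3 = {2, 3, 4, 5}
Tree: B1–B2, B2–B3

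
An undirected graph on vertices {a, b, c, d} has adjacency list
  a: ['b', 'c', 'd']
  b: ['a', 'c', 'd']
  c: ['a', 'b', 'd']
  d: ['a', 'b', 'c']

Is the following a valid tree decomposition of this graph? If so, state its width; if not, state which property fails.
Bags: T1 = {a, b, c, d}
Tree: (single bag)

Vertex coverage: the bags together contain {a, b, c, d}, the full vertex set. Edge coverage: each edge of G has both endpoints in at least one bag. Running intersection: for every vertex, the bags containing it form a connected subtree. All three properties hold, so this is a valid tree decomposition of width max|bag| − 1 = 3, and hence tw(G) ≤ 3.

Yes; width 3.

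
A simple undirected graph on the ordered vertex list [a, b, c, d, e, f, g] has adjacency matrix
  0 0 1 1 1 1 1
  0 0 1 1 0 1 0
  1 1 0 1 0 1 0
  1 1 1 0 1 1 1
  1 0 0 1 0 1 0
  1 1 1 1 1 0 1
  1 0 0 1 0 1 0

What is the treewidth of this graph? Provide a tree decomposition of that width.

Every bag has size at most 4, so the width is 4 − 1 = 3 and tw(G) ≤ 3. On the other hand G contains the 4-clique {a, d, f, g}. A clique must lie in a single bag of any decomposition, so no decomposition can have width below 3. Therefore the treewidth is 3.

Treewidth 3.
One such decomposition:
Bags: B1 = {a, d, f, g}  B2 = {a, d, e, f}  B3 = {a, c, d, f}  B4 = {b, c, d, f}
Tree: B1–B2, B1–B3, B3–B4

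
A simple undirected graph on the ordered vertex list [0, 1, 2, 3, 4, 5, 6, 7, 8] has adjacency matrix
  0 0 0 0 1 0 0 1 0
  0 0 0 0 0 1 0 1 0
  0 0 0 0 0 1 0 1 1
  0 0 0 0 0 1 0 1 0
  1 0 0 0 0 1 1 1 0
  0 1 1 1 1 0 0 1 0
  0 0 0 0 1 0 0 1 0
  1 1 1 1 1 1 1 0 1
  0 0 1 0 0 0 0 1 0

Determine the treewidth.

A width-2 tree decomposition is:
Bags: B1 = {4, 5, 7}  B2 = {3, 5, 7}  B3 = {0, 4, 7}  B4 = {4, 6, 7}  B5 = {2, 5, 7}  B6 = {2, 7, 8}  B7 = {1, 5, 7}
Tree: B1–B2, B1–B3, B3–B4, B2–B5, B5–B6, B2–B7
The largest bag has 3 vertices, giving width 2; this decomposition certifies tw(G) ≤ 2. Conversely, {0, 4, 7} is a clique of size 3, and the vertices of any clique must share a bag in every tree decomposition; so some bag has ≥ 3 vertices and tw(G) ≥ 2. Therefore the treewidth is 2.

2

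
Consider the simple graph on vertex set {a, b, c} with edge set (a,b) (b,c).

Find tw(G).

1

A width-1 tree decomposition is:
Bags: B1 = {a, b}  B2 = {b, c}
Tree: B1–B2
Every bag has size at most 2, so the width is 2 − 1 = 1 and tw(G) ≤ 1. Since G has at least one edge (e.g. a–b), it is not an edgeless graph, so tw(G) ≥ 1. Hence tw(G) = 1 exactly.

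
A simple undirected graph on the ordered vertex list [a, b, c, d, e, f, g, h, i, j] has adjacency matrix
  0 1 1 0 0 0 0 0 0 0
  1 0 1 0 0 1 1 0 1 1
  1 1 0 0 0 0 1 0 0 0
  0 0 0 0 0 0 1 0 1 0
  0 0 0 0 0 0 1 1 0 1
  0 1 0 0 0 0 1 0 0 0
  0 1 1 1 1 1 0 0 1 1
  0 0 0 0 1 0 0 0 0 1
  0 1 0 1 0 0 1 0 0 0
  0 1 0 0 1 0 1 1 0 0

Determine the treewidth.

A width-2 tree decomposition is:
Bags: B1 = {b, c, g}  B2 = {b, f, g}  B3 = {b, g, j}  B4 = {b, g, i}  B5 = {a, b, c}  B6 = {e, g, j}  B7 = {d, g, i}  B8 = {e, h, j}
Tree: B1–B2, B1–B3, B1–B4, B1–B5, B3–B6, B4–B7, B6–B8
Every bag has size at most 3, so the width is 3 − 1 = 2 and tw(G) ≤ 2. For the lower bound, the 3 vertices {d, g, i} are pairwise adjacent, and any tree decomposition puts a clique entirely inside one bag — forcing width ≥ 2. The upper and lower bounds meet at 2, so that is the treewidth.

2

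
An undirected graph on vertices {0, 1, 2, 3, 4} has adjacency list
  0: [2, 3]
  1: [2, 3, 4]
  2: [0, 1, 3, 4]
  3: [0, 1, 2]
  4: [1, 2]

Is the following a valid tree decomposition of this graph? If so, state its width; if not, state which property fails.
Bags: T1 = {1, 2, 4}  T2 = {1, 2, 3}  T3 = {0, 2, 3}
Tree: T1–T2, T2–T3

Yes; width 2.

Checking the three conditions: (i) the bags cover all of {0, 1, 2, 3, 4}; (ii) for each edge, some bag contains both endpoints; (iii) the bags containing any fixed vertex form a subtree. All hold, so the decomposition is valid with width 3 − 1 = 2.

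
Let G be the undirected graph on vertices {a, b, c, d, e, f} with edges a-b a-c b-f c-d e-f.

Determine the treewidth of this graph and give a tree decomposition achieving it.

Treewidth 1.
One such decomposition:
Bags: B1 = {c, d}  B2 = {a, c}  B3 = {a, b}  B4 = {b, f}  B5 = {e, f}
Tree: B1–B2, B2–B3, B3–B4, B4–B5

The largest bag has 2 vertices, giving width 1; this decomposition certifies tw(G) ≤ 1. G has an edge, so its treewidth is at least 1. Therefore the treewidth is 1.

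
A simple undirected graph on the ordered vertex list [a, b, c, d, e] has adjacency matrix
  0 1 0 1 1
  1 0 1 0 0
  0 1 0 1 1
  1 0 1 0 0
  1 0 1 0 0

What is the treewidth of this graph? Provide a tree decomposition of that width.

Treewidth 2.
One optimal decomposition is:
Bags: B1 = {a, c, e}  B2 = {a, c, d}  B3 = {a, b, c}
Tree: B1–B2, B2–B3

The largest bag has 3 vertices, giving width 2; this decomposition certifies tw(G) ≤ 2. For the lower bound, G contains the cycle a–e–c–d–a, so G is not a forest; only forests have treewidth ≤ 1, hence tw(G) ≥ 2. The upper and lower bounds meet at 2, so that is the treewidth.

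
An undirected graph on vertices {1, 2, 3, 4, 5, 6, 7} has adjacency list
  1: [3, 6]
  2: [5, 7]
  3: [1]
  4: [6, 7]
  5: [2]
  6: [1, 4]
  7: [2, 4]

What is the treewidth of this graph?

1

A width-1 tree decomposition is:
Bags: B1 = {2, 5}  B2 = {2, 7}  B3 = {4, 7}  B4 = {4, 6}  B5 = {1, 6}  B6 = {1, 3}
Tree: B1–B2, B2–B3, B3–B4, B4–B5, B5–B6
Every bag has size at most 2, so the width is 2 − 1 = 1 and tw(G) ≤ 1. Since G has at least one edge (e.g. 5–2), it is not an edgeless graph, so tw(G) ≥ 1. The upper and lower bounds meet at 1, so that is the treewidth.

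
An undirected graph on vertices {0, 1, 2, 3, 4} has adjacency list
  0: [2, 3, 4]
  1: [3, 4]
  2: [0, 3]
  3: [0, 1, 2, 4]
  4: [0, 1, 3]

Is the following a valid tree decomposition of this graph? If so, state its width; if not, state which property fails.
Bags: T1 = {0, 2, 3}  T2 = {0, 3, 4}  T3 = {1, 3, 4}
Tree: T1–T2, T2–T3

Yes; width 2.

Checking the three conditions: (i) the bags cover all of {0, 1, 2, 3, 4}; (ii) for each edge, some bag contains both endpoints; (iii) the bags containing any fixed vertex form a subtree. All hold, so the decomposition is valid with width 3 − 1 = 2.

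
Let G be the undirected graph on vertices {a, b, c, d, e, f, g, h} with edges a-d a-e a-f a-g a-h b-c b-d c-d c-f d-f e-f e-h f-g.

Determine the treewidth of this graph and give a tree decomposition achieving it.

Treewidth 2.
One such decomposition:
Bags: B1 = {a, d, f}  B2 = {c, d, f}  B3 = {a, f, g}  B4 = {a, e, f}  B5 = {b, c, d}  B6 = {a, e, h}
Tree: B1–B2, B1–B3, B1–B4, B2–B5, B4–B6

Each bag holds 3 vertices, so the decomposition has width 2, which upper-bounds the treewidth. For the lower bound, the 3 vertices {a, e, h} are pairwise adjacent, and any tree decomposition puts a clique entirely inside one bag — forcing width ≥ 2. The upper and lower bounds meet at 2, so that is the treewidth.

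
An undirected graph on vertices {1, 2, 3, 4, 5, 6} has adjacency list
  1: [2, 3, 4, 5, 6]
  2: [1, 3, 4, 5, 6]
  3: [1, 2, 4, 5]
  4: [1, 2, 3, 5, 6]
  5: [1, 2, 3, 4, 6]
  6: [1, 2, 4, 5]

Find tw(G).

A width-4 tree decomposition is:
Bags: B1 = {1, 2, 3, 4, 5}  B2 = {1, 2, 4, 5, 6}
Tree: B1–B2
The largest bag has 5 vertices, giving width 4; this decomposition certifies tw(G) ≤ 4. For the lower bound, the 5 vertices {1, 2, 3, 4, 5} are pairwise adjacent, and any tree decomposition puts a clique entirely inside one bag — forcing width ≥ 4. Therefore the treewidth is 4.

4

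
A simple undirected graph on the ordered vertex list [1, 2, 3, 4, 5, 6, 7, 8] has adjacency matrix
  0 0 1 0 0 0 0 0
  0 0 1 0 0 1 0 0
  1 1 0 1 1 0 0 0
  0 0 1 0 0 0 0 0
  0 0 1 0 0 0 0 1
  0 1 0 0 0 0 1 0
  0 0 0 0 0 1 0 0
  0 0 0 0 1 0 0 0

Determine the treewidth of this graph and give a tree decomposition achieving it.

Treewidth 1.
Bags: B1 = {1, 3}  B2 = {2, 3}  B3 = {3, 5}  B4 = {2, 6}  B5 = {5, 8}  B6 = {3, 4}  B7 = {6, 7}
Tree: B1–B2, B1–B3, B2–B4, B3–B5, B2–B6, B4–B7

Each bag holds 2 vertices, so the decomposition has width 1, which upper-bounds the treewidth. Any graph with an edge has treewidth ≥ 1, and G has the edge 1–3. The upper and lower bounds meet at 1, so that is the treewidth.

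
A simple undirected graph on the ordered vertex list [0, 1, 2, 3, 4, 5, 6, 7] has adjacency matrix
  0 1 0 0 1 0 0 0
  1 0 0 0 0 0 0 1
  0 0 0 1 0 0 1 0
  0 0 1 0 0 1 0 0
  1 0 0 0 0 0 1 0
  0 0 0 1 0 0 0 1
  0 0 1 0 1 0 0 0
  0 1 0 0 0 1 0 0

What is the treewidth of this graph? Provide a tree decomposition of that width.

Treewidth 2.
One such decomposition:
Bags: B1 = {1, 5, 7}  B2 = {1, 3, 5}  B3 = {1, 2, 3}  B4 = {1, 2, 6}  B5 = {1, 4, 6}  B6 = {0, 1, 4}
Tree: B1–B2, B2–B3, B3–B4, B4–B5, B5–B6

Each bag holds 3 vertices, so the decomposition has width 2, which upper-bounds the treewidth. For the lower bound, G contains the cycle 1–7–5–3–2–6–4–0–1, so G is not a forest; only forests have treewidth ≤ 1, hence tw(G) ≥ 2. Combining the bounds, tw(G) = 2.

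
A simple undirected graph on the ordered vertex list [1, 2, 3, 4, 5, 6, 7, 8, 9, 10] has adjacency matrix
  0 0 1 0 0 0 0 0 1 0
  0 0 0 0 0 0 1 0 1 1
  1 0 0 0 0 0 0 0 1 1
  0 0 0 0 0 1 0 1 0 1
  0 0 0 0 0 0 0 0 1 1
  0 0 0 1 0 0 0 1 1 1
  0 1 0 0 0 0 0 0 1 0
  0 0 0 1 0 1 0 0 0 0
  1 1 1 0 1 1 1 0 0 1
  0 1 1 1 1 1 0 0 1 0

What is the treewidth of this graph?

A width-2 tree decomposition is:
Bags: B1 = {6, 9, 10}  B2 = {2, 9, 10}  B3 = {4, 6, 10}  B4 = {3, 9, 10}  B5 = {1, 3, 9}  B6 = {4, 6, 8}  B7 = {5, 9, 10}  B8 = {2, 7, 9}
Tree: B1–B2, B1–B3, B2–B4, B4–B5, B3–B6, B4–B7, B2–B8
Each bag holds 3 vertices, so the decomposition has width 2, which upper-bounds the treewidth. Conversely, {4, 6, 8} is a clique of size 3, and the vertices of any clique must share a bag in every tree decomposition; so some bag has ≥ 3 vertices and tw(G) ≥ 2. The upper and lower bounds meet at 2, so that is the treewidth.

2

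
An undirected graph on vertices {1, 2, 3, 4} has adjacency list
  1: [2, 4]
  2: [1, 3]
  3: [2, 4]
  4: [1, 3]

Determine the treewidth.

2

A width-2 tree decomposition is:
Bags: B1 = {1, 3, 4}  B2 = {1, 2, 3}
Tree: B1–B2
The largest bag has 3 vertices, giving width 2; this decomposition certifies tw(G) ≤ 2. For the lower bound, G contains the cycle 3–4–1–2–3, so G is not a forest; only forests have treewidth ≤ 1, hence tw(G) ≥ 2. Therefore the treewidth is 2.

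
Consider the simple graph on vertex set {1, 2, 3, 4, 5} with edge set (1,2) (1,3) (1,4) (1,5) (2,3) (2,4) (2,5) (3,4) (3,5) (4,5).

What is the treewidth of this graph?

4

A width-4 tree decomposition is:
Bags: B1 = {1, 2, 3, 4, 5}
Tree: (single bag)
A single bag containing all 5 vertices is trivially a valid decomposition of width 4. On the other hand G contains the 5-clique {1, 2, 3, 4, 5}. A clique must lie in a single bag of any decomposition, so no decomposition can have width below 4. Therefore the treewidth is 4.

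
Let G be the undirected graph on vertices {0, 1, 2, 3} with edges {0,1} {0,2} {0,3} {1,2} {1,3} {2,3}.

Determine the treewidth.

A width-3 tree decomposition is:
Bags: B1 = {0, 1, 2, 3}
Tree: (single bag)
With just one bag of size 4, the width is 4 − 1 = 3, so tw(G) ≤ 3. On the other hand G contains the 4-clique {0, 1, 2, 3}. A clique must lie in a single bag of any decomposition, so no decomposition can have width below 3. The upper and lower bounds meet at 3, so that is the treewidth.

3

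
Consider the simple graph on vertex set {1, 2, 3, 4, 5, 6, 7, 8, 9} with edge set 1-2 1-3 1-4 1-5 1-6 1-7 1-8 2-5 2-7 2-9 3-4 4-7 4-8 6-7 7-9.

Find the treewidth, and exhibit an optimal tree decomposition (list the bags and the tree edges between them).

The largest bag has 3 vertices, giving width 2; this decomposition certifies tw(G) ≤ 2. For the lower bound, the 3 vertices {1, 2, 5} are pairwise adjacent, and any tree decomposition puts a clique entirely inside one bag — forcing width ≥ 2. Hence tw(G) = 2 exactly.

Treewidth 2.
One such decomposition:
Bags: B1 = {1, 4, 7}  B2 = {1, 2, 7}  B3 = {2, 7, 9}  B4 = {1, 4, 8}  B5 = {1, 6, 7}  B6 = {1, 2, 5}  B7 = {1, 3, 4}
Tree: B1–B2, B2–B3, B1–B4, B2–B5, B2–B6, B1–B7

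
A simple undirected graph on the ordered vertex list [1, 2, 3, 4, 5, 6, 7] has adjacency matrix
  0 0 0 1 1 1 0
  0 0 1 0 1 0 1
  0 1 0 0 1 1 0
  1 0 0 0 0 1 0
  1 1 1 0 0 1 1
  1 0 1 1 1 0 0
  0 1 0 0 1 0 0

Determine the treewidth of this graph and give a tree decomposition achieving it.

Every bag has size at most 3, so the width is 3 − 1 = 2 and tw(G) ≤ 2. On the other hand G contains the 3-clique {1, 4, 6}. A clique must lie in a single bag of any decomposition, so no decomposition can have width below 2. Hence tw(G) = 2 exactly.

Treewidth 2.
One optimal decomposition is:
Bags: B1 = {1, 5, 6}  B2 = {3, 5, 6}  B3 = {2, 3, 5}  B4 = {2, 5, 7}  B5 = {1, 4, 6}
Tree: B1–B2, B2–B3, B3–B4, B1–B5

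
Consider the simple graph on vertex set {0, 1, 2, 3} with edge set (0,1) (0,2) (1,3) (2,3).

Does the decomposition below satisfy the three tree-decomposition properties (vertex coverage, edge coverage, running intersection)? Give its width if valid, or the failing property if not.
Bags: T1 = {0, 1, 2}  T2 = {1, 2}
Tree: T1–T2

A tree decomposition must satisfy three properties: every vertex lies in some bag; for every edge, both endpoints lie together in some bag; and for every vertex, the bags containing it form a connected subtree. Here vertex 3 appears in no bag, so the decomposition is invalid.

No — vertex 3 appears in no bag.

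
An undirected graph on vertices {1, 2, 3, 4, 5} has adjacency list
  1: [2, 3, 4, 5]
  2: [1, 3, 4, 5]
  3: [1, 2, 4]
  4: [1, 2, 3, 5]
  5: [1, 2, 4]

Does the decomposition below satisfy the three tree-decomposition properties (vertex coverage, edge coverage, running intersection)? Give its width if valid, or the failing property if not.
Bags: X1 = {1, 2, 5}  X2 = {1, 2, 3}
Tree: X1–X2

A tree decomposition must satisfy three properties: every vertex lies in some bag; for every edge, both endpoints lie together in some bag; and for every vertex, the bags containing it form a connected subtree. Here vertex 4 appears in no bag, so the decomposition is invalid.

No — vertex 4 appears in no bag.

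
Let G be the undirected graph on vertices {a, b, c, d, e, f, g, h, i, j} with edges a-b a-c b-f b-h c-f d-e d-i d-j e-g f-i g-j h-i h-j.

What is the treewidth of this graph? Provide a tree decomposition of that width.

Treewidth 2.
One optimal decomposition is:
Bags: B1 = {a, c, f}  B2 = {a, b, f}  B3 = {b, f, i}  B4 = {b, h, i}  B5 = {d, h, i}  B6 = {d, h, j}  B7 = {d, e, j}  B8 = {e, g, j}
Tree: B1–B2, B2–B3, B3–B4, B4–B5, B5–B6, B6–B7, B7–B8

Each bag holds 3 vertices, so the decomposition has width 2, which upper-bounds the treewidth. For the lower bound, G contains the cycle c–a–b–f–c, so G is not a forest; only forests have treewidth ≤ 1, hence tw(G) ≥ 2. The upper and lower bounds meet at 2, so that is the treewidth.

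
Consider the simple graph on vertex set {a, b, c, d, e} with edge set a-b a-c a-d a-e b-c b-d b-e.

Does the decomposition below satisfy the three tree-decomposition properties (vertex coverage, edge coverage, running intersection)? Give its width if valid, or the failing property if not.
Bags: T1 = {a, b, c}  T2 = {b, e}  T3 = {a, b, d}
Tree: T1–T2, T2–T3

A tree decomposition must satisfy three properties: every vertex lies in some bag; for every edge, both endpoints lie together in some bag; and for every vertex, the bags containing it form a connected subtree. Here edge (a,e) lies in no bag, so the decomposition is invalid.

No — edge (a,e) lies in no bag.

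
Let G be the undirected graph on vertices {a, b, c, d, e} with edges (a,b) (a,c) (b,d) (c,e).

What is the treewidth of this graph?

1

A width-1 tree decomposition is:
Bags: B1 = {b, d}  B2 = {a, b}  B3 = {a, c}  B4 = {c, e}
Tree: B1–B2, B2–B3, B3–B4
Every bag has size at most 2, so the width is 2 − 1 = 1 and tw(G) ≤ 1. Any graph with an edge has treewidth ≥ 1, and G has the edge d–b. Therefore the treewidth is 1.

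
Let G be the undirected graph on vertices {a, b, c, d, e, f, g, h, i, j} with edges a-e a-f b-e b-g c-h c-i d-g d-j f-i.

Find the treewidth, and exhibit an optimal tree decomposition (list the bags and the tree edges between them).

Each bag holds 2 vertices, so the decomposition has width 1, which upper-bounds the treewidth. Any graph with an edge has treewidth ≥ 1, and G has the edge j–d. Combining the bounds, tw(G) = 1.

Treewidth 1.
Bags: B1 = {d, j}  B2 = {d, g}  B3 = {b, g}  B4 = {b, e}  B5 = {a, e}  B6 = {a, f}  B7 = {f, i}  B8 = {c, i}  B9 = {c, h}
Tree: B1–B2, B2–B3, B3–B4, B4–B5, B5–B6, B6–B7, B7–B8, B8–B9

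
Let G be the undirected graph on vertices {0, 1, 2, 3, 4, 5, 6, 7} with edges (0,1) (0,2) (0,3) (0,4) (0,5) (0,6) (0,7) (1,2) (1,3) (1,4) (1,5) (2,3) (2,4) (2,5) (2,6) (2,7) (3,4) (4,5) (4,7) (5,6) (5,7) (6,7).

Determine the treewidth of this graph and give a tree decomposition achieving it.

Treewidth 4.
One optimal decomposition is:
Bags: B1 = {0, 2, 4, 5, 7}  B2 = {0, 1, 2, 4, 5}  B3 = {0, 1, 2, 3, 4}  B4 = {0, 2, 5, 6, 7}
Tree: B1–B2, B2–B3, B1–B4

The largest bag has 5 vertices, giving width 4; this decomposition certifies tw(G) ≤ 4. Conversely, {0, 1, 2, 3, 4} is a clique of size 5, and the vertices of any clique must share a bag in every tree decomposition; so some bag has ≥ 5 vertices and tw(G) ≥ 4. The upper and lower bounds meet at 4, so that is the treewidth.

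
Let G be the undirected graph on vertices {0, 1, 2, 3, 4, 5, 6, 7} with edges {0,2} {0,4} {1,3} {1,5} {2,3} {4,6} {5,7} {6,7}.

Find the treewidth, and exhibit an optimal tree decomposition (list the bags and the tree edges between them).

Treewidth 2.
One such decomposition:
Bags: B1 = {1, 5, 7}  B2 = {1, 3, 7}  B3 = {2, 3, 7}  B4 = {0, 2, 7}  B5 = {0, 4, 7}  B6 = {4, 6, 7}
Tree: B1–B2, B2–B3, B3–B4, B4–B5, B5–B6

Each bag holds 3 vertices, so the decomposition has width 2, which upper-bounds the treewidth. Since 7–5–1–3–2–0–4–6–7 is a cycle in G, G is not acyclic. Forests are exactly the graphs of treewidth ≤ 1, so tw(G) ≥ 2. The upper and lower bounds meet at 2, so that is the treewidth.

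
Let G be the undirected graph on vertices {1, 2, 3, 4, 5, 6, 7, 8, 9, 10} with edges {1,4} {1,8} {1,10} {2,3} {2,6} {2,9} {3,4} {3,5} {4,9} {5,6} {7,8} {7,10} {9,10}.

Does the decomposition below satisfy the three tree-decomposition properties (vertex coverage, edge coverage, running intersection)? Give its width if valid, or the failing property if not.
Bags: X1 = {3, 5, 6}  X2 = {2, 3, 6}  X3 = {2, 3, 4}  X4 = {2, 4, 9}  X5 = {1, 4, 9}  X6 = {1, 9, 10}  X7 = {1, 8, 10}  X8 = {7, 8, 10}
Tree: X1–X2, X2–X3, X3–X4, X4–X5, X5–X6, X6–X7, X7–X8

Every vertex of G appears in some bag (union = {1, 2, 3, 4, 5, 6, 7, 8, 9, 10}); every edge is covered by a bag; and for each vertex v the set of bags containing v is connected in the bag tree. The decomposition is therefore valid. The largest bag has 3 vertices, so the width is 2.

Yes; width 2.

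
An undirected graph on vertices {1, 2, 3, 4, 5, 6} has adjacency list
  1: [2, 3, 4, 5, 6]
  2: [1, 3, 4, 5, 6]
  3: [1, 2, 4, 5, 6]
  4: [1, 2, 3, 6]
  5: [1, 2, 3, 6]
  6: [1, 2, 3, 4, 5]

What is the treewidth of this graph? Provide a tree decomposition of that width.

Every bag has size at most 5, so the width is 5 − 1 = 4 and tw(G) ≤ 4. Conversely, {1, 2, 3, 4, 6} is a clique of size 5, and the vertices of any clique must share a bag in every tree decomposition; so some bag has ≥ 5 vertices and tw(G) ≥ 4. Therefore the treewidth is 4.

Treewidth 4.
One such decomposition:
Bags: B1 = {1, 2, 3, 5, 6}  B2 = {1, 2, 3, 4, 6}
Tree: B1–B2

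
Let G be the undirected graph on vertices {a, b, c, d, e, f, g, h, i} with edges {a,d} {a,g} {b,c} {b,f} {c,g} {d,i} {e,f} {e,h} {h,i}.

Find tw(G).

A width-2 tree decomposition is:
Bags: B1 = {d, h, i}  B2 = {d, e, h}  B3 = {d, e, f}  B4 = {b, d, f}  B5 = {b, c, d}  B6 = {c, d, g}  B7 = {a, d, g}
Tree: B1–B2, B2–B3, B3–B4, B4–B5, B5–B6, B6–B7
Each bag holds 3 vertices, so the decomposition has width 2, which upper-bounds the treewidth. Since d–i–h–e–f–b–c–g–a–d is a cycle in G, G is not acyclic. Forests are exactly the graphs of treewidth ≤ 1, so tw(G) ≥ 2. Therefore the treewidth is 2.

2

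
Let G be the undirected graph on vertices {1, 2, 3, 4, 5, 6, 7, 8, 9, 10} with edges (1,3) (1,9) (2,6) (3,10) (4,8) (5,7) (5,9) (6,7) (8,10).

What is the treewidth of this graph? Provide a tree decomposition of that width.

The largest bag has 2 vertices, giving width 1; this decomposition certifies tw(G) ≤ 1. G has an edge, so its treewidth is at least 1. Combining the bounds, tw(G) = 1.

Treewidth 1.
One optimal decomposition is:
Bags: B1 = {2, 6}  B2 = {6, 7}  B3 = {5, 7}  B4 = {5, 9}  B5 = {1, 9}  B6 = {1, 3}  B7 = {3, 10}  B8 = {8, 10}  B9 = {4, 8}
Tree: B1–B2, B2–B3, B3–B4, B4–B5, B5–B6, B6–B7, B7–B8, B8–B9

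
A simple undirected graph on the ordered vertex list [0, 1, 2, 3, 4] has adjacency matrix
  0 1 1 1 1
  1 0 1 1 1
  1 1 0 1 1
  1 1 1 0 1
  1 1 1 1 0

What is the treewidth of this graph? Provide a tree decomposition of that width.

A single bag containing all 5 vertices is trivially a valid decomposition of width 4. Conversely, {0, 1, 2, 3, 4} is a clique of size 5, and the vertices of any clique must share a bag in every tree decomposition; so some bag has ≥ 5 vertices and tw(G) ≥ 4. Therefore the treewidth is 4.

Treewidth 4.
Bags: B1 = {0, 1, 2, 3, 4}
Tree: (single bag)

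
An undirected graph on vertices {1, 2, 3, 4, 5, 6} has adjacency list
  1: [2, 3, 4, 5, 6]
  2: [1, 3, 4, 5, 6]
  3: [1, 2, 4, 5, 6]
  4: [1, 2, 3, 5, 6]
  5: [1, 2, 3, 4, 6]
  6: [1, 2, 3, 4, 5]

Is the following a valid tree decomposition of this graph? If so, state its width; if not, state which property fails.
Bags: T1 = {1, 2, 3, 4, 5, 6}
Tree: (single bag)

Yes; width 5.

Checking the three conditions: (i) the bags cover all of {1, 2, 3, 4, 5, 6}; (ii) for each edge, some bag contains both endpoints; (iii) the bags containing any fixed vertex form a subtree. All hold, so the decomposition is valid with width 6 − 1 = 5.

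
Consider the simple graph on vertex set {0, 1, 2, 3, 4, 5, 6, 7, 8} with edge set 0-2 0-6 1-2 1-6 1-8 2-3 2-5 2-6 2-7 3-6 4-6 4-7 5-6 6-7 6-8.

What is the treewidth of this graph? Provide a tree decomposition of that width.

The largest bag has 3 vertices, giving width 2; this decomposition certifies tw(G) ≤ 2. Conversely, {1, 6, 8} is a clique of size 3, and the vertices of any clique must share a bag in every tree decomposition; so some bag has ≥ 3 vertices and tw(G) ≥ 2. Combining the bounds, tw(G) = 2.

Treewidth 2.
One such decomposition:
Bags: B1 = {1, 2, 6}  B2 = {2, 3, 6}  B3 = {2, 6, 7}  B4 = {4, 6, 7}  B5 = {2, 5, 6}  B6 = {1, 6, 8}  B7 = {0, 2, 6}
Tree: B1–B2, B2–B3, B3–B4, B2–B5, B1–B6, B1–B7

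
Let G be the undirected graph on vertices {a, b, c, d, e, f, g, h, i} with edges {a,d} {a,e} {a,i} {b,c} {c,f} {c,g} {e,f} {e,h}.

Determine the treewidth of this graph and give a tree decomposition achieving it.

Treewidth 1.
One such decomposition:
Bags: B1 = {c, g}  B2 = {c, f}  B3 = {e, f}  B4 = {a, e}  B5 = {a, d}  B6 = {b, c}  B7 = {e, h}  B8 = {a, i}
Tree: B1–B2, B2–B3, B3–B4, B4–B5, B1–B6, B4–B7, B5–B8

Every bag has size at most 2, so the width is 2 − 1 = 1 and tw(G) ≤ 1. Since G has at least one edge (e.g. c–g), it is not an edgeless graph, so tw(G) ≥ 1. Combining the bounds, tw(G) = 1.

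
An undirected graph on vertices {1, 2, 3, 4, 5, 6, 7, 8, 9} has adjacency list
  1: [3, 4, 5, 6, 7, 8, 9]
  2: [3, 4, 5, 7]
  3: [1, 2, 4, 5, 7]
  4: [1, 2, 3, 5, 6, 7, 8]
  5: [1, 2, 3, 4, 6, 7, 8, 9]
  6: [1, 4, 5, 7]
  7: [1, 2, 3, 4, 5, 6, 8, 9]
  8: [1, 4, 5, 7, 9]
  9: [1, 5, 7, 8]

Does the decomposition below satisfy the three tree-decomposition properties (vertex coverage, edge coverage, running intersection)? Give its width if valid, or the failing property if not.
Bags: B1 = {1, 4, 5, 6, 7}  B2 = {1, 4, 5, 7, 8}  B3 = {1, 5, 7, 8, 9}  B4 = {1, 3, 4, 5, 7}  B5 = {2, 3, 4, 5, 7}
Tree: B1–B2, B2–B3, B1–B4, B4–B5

Vertex coverage: the bags together contain {1, 2, 3, 4, 5, 6, 7, 8, 9}, the full vertex set. Edge coverage: each edge of G has both endpoints in at least one bag. Running intersection: for every vertex, the bags containing it form a connected subtree. All three properties hold, so this is a valid tree decomposition of width max|bag| − 1 = 4, and hence tw(G) ≤ 4.

Yes; width 4.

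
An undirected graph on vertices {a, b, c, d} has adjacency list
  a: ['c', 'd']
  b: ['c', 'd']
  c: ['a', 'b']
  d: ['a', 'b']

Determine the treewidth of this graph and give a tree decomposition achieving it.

Treewidth 2.
Bags: B1 = {b, c, d}  B2 = {a, c, d}
Tree: B1–B2

Every bag has size at most 3, so the width is 3 − 1 = 2 and tw(G) ≤ 2. For the lower bound, G contains the cycle d–b–c–a–d, so G is not a forest; only forests have treewidth ≤ 1, hence tw(G) ≥ 2. Therefore the treewidth is 2.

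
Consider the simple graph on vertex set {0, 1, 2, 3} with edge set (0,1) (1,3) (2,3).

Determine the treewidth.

1

A width-1 tree decomposition is:
Bags: B1 = {0, 1}  B2 = {1, 3}  B3 = {2, 3}
Tree: B1–B2, B2–B3
The largest bag has 2 vertices, giving width 1; this decomposition certifies tw(G) ≤ 1. Since G has at least one edge (e.g. 0–1), it is not an edgeless graph, so tw(G) ≥ 1. Combining the bounds, tw(G) = 1.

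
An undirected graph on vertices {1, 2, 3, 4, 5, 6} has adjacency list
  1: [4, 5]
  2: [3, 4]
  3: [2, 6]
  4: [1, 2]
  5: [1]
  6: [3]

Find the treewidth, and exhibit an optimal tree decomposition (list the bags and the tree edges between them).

Treewidth 1.
One such decomposition:
Bags: B1 = {1, 5}  B2 = {1, 4}  B3 = {2, 4}  B4 = {2, 3}  B5 = {3, 6}
Tree: B1–B2, B2–B3, B3–B4, B4–B5

Every bag has size at most 2, so the width is 2 − 1 = 1 and tw(G) ≤ 1. Any graph with an edge has treewidth ≥ 1, and G has the edge 5–1. Combining the bounds, tw(G) = 1.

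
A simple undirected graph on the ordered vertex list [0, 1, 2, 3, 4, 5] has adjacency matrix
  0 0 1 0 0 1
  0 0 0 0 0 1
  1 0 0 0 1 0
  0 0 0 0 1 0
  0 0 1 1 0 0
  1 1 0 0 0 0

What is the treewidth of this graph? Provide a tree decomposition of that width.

Every bag has size at most 2, so the width is 2 − 1 = 1 and tw(G) ≤ 1. Any graph with an edge has treewidth ≥ 1, and G has the edge 3–4. Therefore the treewidth is 1.

Treewidth 1.
One optimal decomposition is:
Bags: B1 = {3, 4}  B2 = {2, 4}  B3 = {0, 2}  B4 = {0, 5}  B5 = {1, 5}
Tree: B1–B2, B2–B3, B3–B4, B4–B5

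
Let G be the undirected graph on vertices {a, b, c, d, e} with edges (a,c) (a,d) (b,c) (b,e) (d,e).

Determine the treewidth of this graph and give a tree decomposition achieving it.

Each bag holds 3 vertices, so the decomposition has width 2, which upper-bounds the treewidth. The edges c–a–d–e–b–c form a cycle, so G is not a tree and its treewidth is at least 2. The upper and lower bounds meet at 2, so that is the treewidth.

Treewidth 2.
Bags: B1 = {a, c, d}  B2 = {c, d, e}  B3 = {b, c, e}
Tree: B1–B2, B2–B3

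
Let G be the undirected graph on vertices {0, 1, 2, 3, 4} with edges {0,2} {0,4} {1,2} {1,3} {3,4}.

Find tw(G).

2

A width-2 tree decomposition is:
Bags: B1 = {0, 3, 4}  B2 = {0, 2, 3}  B3 = {1, 2, 3}
Tree: B1–B2, B2–B3
The largest bag has 3 vertices, giving width 2; this decomposition certifies tw(G) ≤ 2. For the lower bound, G contains the cycle 3–4–0–2–1–3, so G is not a forest; only forests have treewidth ≤ 1, hence tw(G) ≥ 2. Therefore the treewidth is 2.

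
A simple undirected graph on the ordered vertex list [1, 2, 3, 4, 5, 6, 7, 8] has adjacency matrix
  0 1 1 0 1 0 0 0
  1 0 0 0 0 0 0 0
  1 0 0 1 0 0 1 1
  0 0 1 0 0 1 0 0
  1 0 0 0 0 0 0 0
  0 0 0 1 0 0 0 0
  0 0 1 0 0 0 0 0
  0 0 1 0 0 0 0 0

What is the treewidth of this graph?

1

A width-1 tree decomposition is:
Bags: B1 = {1, 3}  B2 = {1, 2}  B3 = {1, 5}  B4 = {3, 4}  B5 = {3, 8}  B6 = {3, 7}  B7 = {4, 6}
Tree: B1–B2, B1–B3, B1–B4, B1–B5, B5–B6, B4–B7
Each bag holds 2 vertices, so the decomposition has width 1, which upper-bounds the treewidth. Since G has at least one edge (e.g. 1–3), it is not an edgeless graph, so tw(G) ≥ 1. Combining the bounds, tw(G) = 1.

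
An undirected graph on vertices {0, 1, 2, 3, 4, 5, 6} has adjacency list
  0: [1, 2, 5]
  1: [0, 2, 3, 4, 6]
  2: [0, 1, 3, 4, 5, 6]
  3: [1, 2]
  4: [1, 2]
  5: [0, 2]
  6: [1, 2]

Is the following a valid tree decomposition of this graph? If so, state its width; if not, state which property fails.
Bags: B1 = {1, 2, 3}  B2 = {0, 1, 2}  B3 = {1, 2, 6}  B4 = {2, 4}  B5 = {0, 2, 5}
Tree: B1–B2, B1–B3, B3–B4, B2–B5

A tree decomposition must satisfy three properties: every vertex lies in some bag; for every edge, both endpoints lie together in some bag; and for every vertex, the bags containing it form a connected subtree. Here edge (1,4) lies in no bag, so the decomposition is invalid.

No — edge (1,4) lies in no bag.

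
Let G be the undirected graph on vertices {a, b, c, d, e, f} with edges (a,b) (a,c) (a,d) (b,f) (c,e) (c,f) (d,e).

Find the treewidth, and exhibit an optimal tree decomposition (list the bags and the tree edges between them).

Treewidth 2.
One optimal decomposition is:
Bags: B1 = {a, b, f}  B2 = {a, c, f}  B3 = {a, c, d}  B4 = {c, d, e}
Tree: B1–B2, B2–B3, B3–B4

Every bag has size at most 3, so the width is 3 − 1 = 2 and tw(G) ≤ 2. Since b–f–c–a–b is a cycle in G, G is not acyclic. Forests are exactly the graphs of treewidth ≤ 1, so tw(G) ≥ 2. Combining the bounds, tw(G) = 2.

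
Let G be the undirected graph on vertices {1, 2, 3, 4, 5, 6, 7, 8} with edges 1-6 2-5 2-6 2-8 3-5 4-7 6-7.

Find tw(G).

1

A width-1 tree decomposition is:
Bags: B1 = {2, 5}  B2 = {2, 8}  B3 = {2, 6}  B4 = {6, 7}  B5 = {3, 5}  B6 = {4, 7}  B7 = {1, 6}
Tree: B1–B2, B2–B3, B3–B4, B1–B5, B4–B6, B3–B7
The largest bag has 2 vertices, giving width 1; this decomposition certifies tw(G) ≤ 1. G has an edge, so its treewidth is at least 1. Combining the bounds, tw(G) = 1.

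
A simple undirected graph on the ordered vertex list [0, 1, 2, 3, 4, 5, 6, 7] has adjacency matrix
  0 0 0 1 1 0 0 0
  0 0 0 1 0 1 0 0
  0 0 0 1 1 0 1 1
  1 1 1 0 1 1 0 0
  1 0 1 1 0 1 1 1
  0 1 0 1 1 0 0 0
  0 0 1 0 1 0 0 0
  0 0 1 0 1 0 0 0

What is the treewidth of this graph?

A width-2 tree decomposition is:
Bags: B1 = {1, 3, 5}  B2 = {3, 4, 5}  B3 = {2, 3, 4}  B4 = {2, 4, 7}  B5 = {2, 4, 6}  B6 = {0, 3, 4}
Tree: B1–B2, B2–B3, B3–B4, B3–B5, B3–B6
Each bag holds 3 vertices, so the decomposition has width 2, which upper-bounds the treewidth. On the other hand G contains the 3-clique {1, 3, 5}. A clique must lie in a single bag of any decomposition, so no decomposition can have width below 2. Combining the bounds, tw(G) = 2.

2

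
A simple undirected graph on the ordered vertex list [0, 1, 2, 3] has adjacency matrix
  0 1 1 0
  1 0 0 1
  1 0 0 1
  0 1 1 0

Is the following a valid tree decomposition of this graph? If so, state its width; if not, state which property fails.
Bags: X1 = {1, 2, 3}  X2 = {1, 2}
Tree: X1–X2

A tree decomposition must satisfy three properties: every vertex lies in some bag; for every edge, both endpoints lie together in some bag; and for every vertex, the bags containing it form a connected subtree. Here vertex 0 appears in no bag, so the decomposition is invalid.

No — vertex 0 appears in no bag.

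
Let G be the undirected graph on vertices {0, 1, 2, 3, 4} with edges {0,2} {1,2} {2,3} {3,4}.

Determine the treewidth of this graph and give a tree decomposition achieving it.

Treewidth 1.
One optimal decomposition is:
Bags: B1 = {2, 3}  B2 = {3, 4}  B3 = {1, 2}  B4 = {0, 2}
Tree: B1–B2, B1–B3, B1–B4

The largest bag has 2 vertices, giving width 1; this decomposition certifies tw(G) ≤ 1. Since G has at least one edge (e.g. 3–2), it is not an edgeless graph, so tw(G) ≥ 1. Hence tw(G) = 1 exactly.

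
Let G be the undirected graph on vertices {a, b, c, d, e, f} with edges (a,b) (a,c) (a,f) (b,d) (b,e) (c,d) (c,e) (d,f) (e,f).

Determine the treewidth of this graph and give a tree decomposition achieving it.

Treewidth 3.
Bags: B1 = {a, b, d, e}  B2 = {a, d, e, f}  B3 = {a, c, d, e}
Tree: B1–B2, B2–B3

Each bag holds 4 vertices, so the decomposition has width 3, which upper-bounds the treewidth. For the lower bound: the 4 vertex sets {b,d}, {a,f}, {e}, {c} are disjoint, each induces a connected subgraph, and every pair is joined by at least one edge of G. Contracting each set to a single vertex therefore yields K_{4} as a minor, and since treewidth is minor-monotone, tw(G) ≥ tw(K_{4}) = 3. Combining the bounds, tw(G) = 3.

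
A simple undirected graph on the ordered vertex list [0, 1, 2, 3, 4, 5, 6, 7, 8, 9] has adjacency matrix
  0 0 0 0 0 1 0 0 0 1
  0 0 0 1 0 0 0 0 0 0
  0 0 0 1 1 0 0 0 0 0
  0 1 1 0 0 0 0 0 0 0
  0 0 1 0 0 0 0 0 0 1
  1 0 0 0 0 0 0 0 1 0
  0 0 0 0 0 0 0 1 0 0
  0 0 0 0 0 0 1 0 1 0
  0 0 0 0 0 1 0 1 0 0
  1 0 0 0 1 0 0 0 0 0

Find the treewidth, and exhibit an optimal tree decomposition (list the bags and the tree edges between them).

Treewidth 1.
One optimal decomposition is:
Bags: B1 = {1, 3}  B2 = {2, 3}  B3 = {2, 4}  B4 = {4, 9}  B5 = {0, 9}  B6 = {0, 5}  B7 = {5, 8}  B8 = {7, 8}  B9 = {6, 7}
Tree: B1–B2, B2–B3, B3–B4, B4–B5, B5–B6, B6–B7, B7–B8, B8–B9

Every bag has size at most 2, so the width is 2 − 1 = 1 and tw(G) ≤ 1. G has an edge, so its treewidth is at least 1. Therefore the treewidth is 1.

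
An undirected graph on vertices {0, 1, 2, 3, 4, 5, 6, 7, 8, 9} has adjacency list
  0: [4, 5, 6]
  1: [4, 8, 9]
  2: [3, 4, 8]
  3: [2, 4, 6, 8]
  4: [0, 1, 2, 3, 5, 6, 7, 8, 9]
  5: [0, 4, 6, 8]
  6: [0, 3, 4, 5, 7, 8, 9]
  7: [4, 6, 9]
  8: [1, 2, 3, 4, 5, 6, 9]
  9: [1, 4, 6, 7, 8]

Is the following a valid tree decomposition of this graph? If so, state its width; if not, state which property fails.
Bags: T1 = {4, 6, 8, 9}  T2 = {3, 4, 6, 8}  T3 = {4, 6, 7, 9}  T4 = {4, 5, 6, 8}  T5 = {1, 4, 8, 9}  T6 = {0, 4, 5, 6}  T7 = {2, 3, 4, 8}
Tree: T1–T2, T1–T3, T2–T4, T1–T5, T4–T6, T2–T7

Yes; width 3.

Checking the three conditions: (i) the bags cover all of {0, 1, 2, 3, 4, 5, 6, 7, 8, 9}; (ii) for each edge, some bag contains both endpoints; (iii) the bags containing any fixed vertex form a subtree. All hold, so the decomposition is valid with width 4 − 1 = 3.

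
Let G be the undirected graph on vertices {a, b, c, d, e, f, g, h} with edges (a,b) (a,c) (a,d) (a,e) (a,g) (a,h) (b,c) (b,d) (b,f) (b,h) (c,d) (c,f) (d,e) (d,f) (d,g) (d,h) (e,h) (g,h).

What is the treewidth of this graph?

3

A width-3 tree decomposition is:
Bags: B1 = {a, d, g, h}  B2 = {a, d, e, h}  B3 = {a, b, d, h}  B4 = {a, b, c, d}  B5 = {b, c, d, f}
Tree: B1–B2, B2–B3, B3–B4, B4–B5
The largest bag has 4 vertices, giving width 3; this decomposition certifies tw(G) ≤ 3. Conversely, {a, d, g, h} is a clique of size 4, and the vertices of any clique must share a bag in every tree decomposition; so some bag has ≥ 4 vertices and tw(G) ≥ 3. Hence tw(G) = 3 exactly.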